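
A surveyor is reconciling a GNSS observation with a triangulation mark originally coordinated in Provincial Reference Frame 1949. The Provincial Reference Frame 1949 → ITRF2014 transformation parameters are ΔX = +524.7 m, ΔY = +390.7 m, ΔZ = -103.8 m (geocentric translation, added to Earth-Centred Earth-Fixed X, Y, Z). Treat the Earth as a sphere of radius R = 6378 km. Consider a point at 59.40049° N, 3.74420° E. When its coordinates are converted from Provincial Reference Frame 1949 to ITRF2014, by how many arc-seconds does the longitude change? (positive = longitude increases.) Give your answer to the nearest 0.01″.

sin φ = 0.860746, cos φ = 0.509034, sin λ = 0.065302, cos λ = 0.997866.
East component: ΔE = −sin λ·ΔX + cos λ·ΔY = −(0.065302)(524.7) + (0.997866)(390.7) = 355.60 m.
1° of latitude spans πR/180 = 111317 m; at latitude φ, 1° of longitude spans that × cos φ = 56664.2 m, so Δλ = 355.60 / 56664.2 × 3600 = 22.592″.

Δλ = 22.59″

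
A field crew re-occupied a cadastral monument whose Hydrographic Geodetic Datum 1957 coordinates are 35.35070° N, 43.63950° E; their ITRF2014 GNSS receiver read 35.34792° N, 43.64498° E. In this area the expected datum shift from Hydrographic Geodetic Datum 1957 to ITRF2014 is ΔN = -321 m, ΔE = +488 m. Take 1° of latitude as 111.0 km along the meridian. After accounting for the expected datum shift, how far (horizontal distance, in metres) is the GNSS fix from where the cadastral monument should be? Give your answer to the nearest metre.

Observed coordinate differences: Δφ = -0.00278°, Δλ = +0.00548°.
Converting to metres (1° lat = 111000 m, cos φ = 0.815626): observed ΔN = -308.6 m, observed ΔE = 496.1 m.
Subtracting the expected shift leaves a residual of -308.6 − (-321) = 12.4 m north and 496.1 − (488) = 8.1 m east.
Residual distance = √(12.4² + 8.1²) = 14.8 m.

15 m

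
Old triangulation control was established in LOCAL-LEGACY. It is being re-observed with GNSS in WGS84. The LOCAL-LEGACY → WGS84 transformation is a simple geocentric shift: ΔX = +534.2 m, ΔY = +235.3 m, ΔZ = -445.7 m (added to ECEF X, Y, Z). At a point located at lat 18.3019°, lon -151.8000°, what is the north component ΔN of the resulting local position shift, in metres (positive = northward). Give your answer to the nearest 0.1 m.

At φ = 18.3019°, λ = -151.8000°: sin φ = 0.314024, cos φ = 0.949415, sin λ = -0.472551, cos λ = -0.881303.
ΔN = −sin φ cos λ·ΔX − sin φ sin λ·ΔY + cos φ·ΔZ = −(0.314024)(-0.881303)(534.2) − (0.314024)(-0.472551)(235.3) + (0.949415)(-445.7) = -240.40 m.

ΔN = -240.4 m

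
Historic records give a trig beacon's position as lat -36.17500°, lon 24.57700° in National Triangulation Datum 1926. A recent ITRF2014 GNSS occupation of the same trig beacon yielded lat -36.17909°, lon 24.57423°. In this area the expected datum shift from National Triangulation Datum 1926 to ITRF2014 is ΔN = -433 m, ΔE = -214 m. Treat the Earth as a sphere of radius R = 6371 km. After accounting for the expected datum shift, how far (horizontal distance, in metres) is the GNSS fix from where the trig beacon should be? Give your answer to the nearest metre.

41 m

Observed coordinate differences: Δφ = -0.00409°, Δλ = -0.00277°.
Converting to metres (1° lat = 111195 m, cos φ = 0.807218): observed ΔN = -454.8 m, observed ΔE = -248.6 m.
Subtracting the expected shift leaves a residual of -454.8 − (-433) = -21.8 m north and -248.6 − (-214) = -34.6 m east.
Residual distance = √((-21.8)² + (-34.6)²) = 40.9 m.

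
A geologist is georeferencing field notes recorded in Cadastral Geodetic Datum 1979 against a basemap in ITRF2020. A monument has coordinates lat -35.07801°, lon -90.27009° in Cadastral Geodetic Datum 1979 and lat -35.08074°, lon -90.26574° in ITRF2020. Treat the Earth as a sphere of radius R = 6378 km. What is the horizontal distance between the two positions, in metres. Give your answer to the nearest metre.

Δφ = -35.08074° − -35.07801° = -0.00273°; Δλ = -90.26574° − -90.27009° = +0.00435°.
1° along a meridian = πR/180 = 111317 m.
ΔN = Δφ × 111317 = -303.9 m; ΔE = Δλ × 111317 × cos(-35.07801°) = +0.00435 × 111317 × 0.818370 = 396.3 m.
Distance = √(ΔE² + ΔN²) = √(396.3² + (-303.9)²) = 499.4 m.

499 m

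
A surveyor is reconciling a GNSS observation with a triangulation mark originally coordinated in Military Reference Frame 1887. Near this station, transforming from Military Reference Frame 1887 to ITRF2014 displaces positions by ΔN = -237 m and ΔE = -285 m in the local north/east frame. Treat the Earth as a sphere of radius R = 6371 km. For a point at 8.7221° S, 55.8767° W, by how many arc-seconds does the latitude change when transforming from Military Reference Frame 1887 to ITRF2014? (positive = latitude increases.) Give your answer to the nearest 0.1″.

Δφ = -7.7″

On a sphere of radius R, 1 rad of latitude = R, so Δφ = ΔN / R = -237.0 / 6371000 = -3.7200e-05 rad = -7.673″.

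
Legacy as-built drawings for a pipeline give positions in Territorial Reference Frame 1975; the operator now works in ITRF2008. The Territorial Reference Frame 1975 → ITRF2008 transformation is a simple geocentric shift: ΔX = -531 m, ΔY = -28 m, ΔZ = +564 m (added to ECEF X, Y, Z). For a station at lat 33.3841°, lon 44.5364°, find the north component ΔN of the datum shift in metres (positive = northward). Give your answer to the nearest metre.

ΔN = 690 m

At φ = 33.3841°, λ = 44.5364°: sin φ = 0.550249, cos φ = 0.835001, sin λ = 0.701362, cos λ = 0.712805.
ΔN = −sin φ cos λ·ΔX − sin φ sin λ·ΔY + cos φ·ΔZ = −(0.550249)(0.712805)(-531) − (0.550249)(0.701362)(-28) + (0.835001)(564) = 690.02 m.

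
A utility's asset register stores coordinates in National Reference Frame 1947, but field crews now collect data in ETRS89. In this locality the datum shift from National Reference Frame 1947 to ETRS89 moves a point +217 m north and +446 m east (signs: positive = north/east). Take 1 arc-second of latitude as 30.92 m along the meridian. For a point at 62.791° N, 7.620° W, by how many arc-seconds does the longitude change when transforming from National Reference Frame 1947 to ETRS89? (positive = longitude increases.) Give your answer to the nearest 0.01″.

At latitude 62.791°, cos φ = 0.457238.
1″ of longitude at this latitude = 30.92 × cos φ = 14.1378 m, so Δλ = 446.0 / 14.1378 = 31.547″.

Δλ = 31.55″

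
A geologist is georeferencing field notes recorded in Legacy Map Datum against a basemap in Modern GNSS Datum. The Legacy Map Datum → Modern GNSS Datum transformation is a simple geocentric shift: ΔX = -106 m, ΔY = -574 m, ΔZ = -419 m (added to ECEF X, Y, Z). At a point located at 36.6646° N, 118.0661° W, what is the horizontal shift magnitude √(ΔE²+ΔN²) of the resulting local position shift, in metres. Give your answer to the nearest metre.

691 m

The local east axis at (φ, λ) is (−sin λ, cos λ, 0), so ΔE = −sin(-118.0661°)·(-106) + cos(-118.0661°)·(-574) = 176.53 m.
The local north axis is (−sin φ cos λ, −sin φ sin λ, cos φ), giving ΔN = -29.780 − 302.447 − 336.099 = -668.33 m.
Horizontal magnitude = √(ΔE² + ΔN²) = √(176.53² + (-668.33)²) = 691.25 m.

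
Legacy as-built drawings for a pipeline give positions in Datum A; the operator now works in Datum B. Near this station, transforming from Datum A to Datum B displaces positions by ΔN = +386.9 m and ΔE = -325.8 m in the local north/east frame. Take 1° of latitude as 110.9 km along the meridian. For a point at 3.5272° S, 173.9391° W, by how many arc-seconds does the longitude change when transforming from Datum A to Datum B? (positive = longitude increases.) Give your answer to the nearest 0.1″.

Δλ = -10.6″

At latitude -3.5272°, cos φ = 0.998106.
1° of longitude at this latitude = 110.9 × cos φ = 110.69 km, so Δλ = -325.8 / 110689.9 = -0.0029434° = -10.596″.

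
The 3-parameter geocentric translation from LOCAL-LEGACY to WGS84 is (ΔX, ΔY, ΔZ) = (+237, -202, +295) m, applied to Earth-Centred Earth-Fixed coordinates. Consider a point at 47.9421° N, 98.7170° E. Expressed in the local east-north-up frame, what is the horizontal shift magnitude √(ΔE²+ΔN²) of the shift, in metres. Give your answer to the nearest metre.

425 m

At φ = 47.9421°, λ = 98.7170°: sin φ = 0.742468, cos φ = 0.669881, sin λ = 0.988449, cos λ = -0.151554.
ΔE = −sin λ·ΔX + cos λ·ΔY = −(0.988449)·(237) + (-0.151554)·(-202) = -203.65 m.
ΔN = −sin φ cos λ·ΔX − sin φ sin λ·ΔY + cos φ·ΔZ = −(0.742468)(-0.151554)(237) − (0.742468)(0.988449)(-202) + (0.669881)(295) = 372.53 m.
Horizontal magnitude = √(ΔE² + ΔN²) = √((-203.65)² + 372.53²) = 424.56 m.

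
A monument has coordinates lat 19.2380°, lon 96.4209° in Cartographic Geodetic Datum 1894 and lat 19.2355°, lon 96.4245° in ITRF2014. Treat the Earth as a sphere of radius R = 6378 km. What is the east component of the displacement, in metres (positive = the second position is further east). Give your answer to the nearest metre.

Δφ = 19.2355° − 19.2380° = -0.0025°; Δλ = 96.4245° − 96.4209° = +0.0036°.
1° along a meridian = πR/180 = 111317 m.
ΔN = Δφ × 111317 = -278.3 m; ΔE = Δλ × 111317 × cos(19.2380°) = +0.0036 × 111317 × 0.944158 = 378.4 m.

ΔE = 378 m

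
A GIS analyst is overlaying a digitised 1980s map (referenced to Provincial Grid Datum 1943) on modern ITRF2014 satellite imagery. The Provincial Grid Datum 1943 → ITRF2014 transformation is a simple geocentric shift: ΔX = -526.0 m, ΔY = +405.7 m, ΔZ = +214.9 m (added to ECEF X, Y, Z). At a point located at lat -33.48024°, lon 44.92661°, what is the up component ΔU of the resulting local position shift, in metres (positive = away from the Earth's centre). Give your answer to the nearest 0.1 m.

At φ = -33.48024°, λ = 44.92661°: sin φ = -0.551649, cos φ = 0.834076, sin λ = 0.706200, cos λ = 0.708012.
ΔU = cos φ cos λ·ΔX + cos φ sin λ·ΔY + sin φ·ΔZ = (0.834076)(0.708012)(-526.0) + (0.834076)(0.706200)(405.7) + (-0.551649)(214.9) = -190.20 m.

ΔU = -190.2 m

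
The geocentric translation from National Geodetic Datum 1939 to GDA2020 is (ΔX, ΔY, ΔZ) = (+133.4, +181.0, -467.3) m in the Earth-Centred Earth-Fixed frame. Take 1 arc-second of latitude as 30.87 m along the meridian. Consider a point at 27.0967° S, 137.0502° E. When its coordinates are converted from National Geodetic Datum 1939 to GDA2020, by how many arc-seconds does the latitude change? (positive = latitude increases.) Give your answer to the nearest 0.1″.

sin φ = -0.455494, cos φ = 0.890239, sin λ = 0.681357, cos λ = -0.731951.
North component: ΔN = −sin φ cos λ·ΔX − sin φ sin λ·ΔY + cos φ·ΔZ = −(-0.455494)(-0.731951)(133.4) − (-0.455494)(0.681357)(181.0) + (0.890239)(-467.3) = -404.31 m.
1° of latitude spans 3600 × 30.87 = 111132 m, so Δφ = -404.31 / 111132 × 3600 = -13.097″.

Δφ = -13.1″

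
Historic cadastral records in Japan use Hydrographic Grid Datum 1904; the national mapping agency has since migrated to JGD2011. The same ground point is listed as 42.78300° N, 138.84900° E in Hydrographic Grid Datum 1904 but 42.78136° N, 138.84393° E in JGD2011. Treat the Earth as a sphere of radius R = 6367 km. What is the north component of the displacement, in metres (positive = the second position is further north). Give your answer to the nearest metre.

ΔN = -182 m

Δφ = 42.78136° − 42.78300° = -0.00164°; Δλ = 138.84393° − 138.84900° = -0.00507°.
1° along a meridian = πR/180 = 111125 m.
ΔN = Δφ × 111125 = -182.2 m; ΔE = Δλ × 111125 × cos(42.78300°) = -0.00507 × 111125 × 0.733931 = -413.5 m.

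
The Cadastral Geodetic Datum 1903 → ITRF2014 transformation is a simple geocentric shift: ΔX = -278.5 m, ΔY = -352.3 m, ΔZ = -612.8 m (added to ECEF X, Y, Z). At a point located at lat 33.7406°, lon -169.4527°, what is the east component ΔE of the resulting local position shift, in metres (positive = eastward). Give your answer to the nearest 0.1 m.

ΔE = 295.4 m

At φ = 33.7406°, λ = -169.4527°: sin φ = 0.555434, cos φ = 0.831561, sin λ = -0.183047, cos λ = -0.983104.
ΔE = −sin λ·ΔX + cos λ·ΔY = −(-0.183047)·(-278.5) + (-0.983104)·(-352.3) = 295.37 m.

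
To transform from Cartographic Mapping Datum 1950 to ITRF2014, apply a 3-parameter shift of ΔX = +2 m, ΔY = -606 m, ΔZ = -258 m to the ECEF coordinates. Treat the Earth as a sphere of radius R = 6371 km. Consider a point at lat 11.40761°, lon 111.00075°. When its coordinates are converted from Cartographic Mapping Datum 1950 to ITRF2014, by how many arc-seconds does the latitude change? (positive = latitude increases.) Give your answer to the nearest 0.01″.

sin φ = 0.197788, cos φ = 0.980245, sin λ = 0.933576, cos λ = -0.358380.
North component: ΔN = −sin φ cos λ·ΔX − sin φ sin λ·ΔY + cos φ·ΔZ = −(0.197788)(-0.358380)(2) − (0.197788)(0.933576)(-606) + (0.980245)(-258) = -140.86 m.
1° of latitude spans πR/180 = 111195 m, so Δφ = -140.86 / 111195 × 3600 = -4.561″.

Δφ = -4.56″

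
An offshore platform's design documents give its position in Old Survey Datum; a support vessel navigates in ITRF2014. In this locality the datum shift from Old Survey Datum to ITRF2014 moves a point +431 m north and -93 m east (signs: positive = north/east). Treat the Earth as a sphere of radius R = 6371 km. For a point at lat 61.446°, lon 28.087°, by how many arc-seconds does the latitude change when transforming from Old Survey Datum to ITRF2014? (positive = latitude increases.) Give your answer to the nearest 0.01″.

Δφ = 13.95″

On a sphere of radius R, 1 rad of latitude = R, so Δφ = ΔN / R = 431.0 / 6371000 = 6.7650e-05 rad = 13.954″.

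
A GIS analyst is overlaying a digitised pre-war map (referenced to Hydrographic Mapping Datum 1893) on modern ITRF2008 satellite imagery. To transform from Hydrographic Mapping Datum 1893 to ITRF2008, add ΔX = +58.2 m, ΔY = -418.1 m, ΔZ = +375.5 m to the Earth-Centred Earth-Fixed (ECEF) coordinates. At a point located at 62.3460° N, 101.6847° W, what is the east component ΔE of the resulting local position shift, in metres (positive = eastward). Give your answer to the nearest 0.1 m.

ΔE = 141.7 m

At φ = 62.3460°, λ = -101.6847°: sin φ = 0.885767, cos φ = 0.464131, sin λ = -0.979277, cos λ = -0.202526.
ΔE = −sin λ·ΔX + cos λ·ΔY = −(-0.979277)·(58.2) + (-0.202526)·(-418.1) = 141.67 m.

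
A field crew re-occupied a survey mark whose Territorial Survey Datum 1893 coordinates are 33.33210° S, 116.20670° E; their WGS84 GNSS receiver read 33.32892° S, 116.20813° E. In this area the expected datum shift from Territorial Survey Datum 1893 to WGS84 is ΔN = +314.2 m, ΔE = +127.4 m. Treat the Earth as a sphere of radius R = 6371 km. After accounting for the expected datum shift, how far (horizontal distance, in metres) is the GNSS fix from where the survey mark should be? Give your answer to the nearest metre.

Observed coordinate differences: Δφ = +0.00318°, Δλ = +0.00143°.
Converting to metres (1° lat = 111195 m, cos φ = 0.835500): observed ΔN = 353.6 m, observed ΔE = 132.9 m.
Subtracting the expected shift leaves a residual of 353.6 − (314.2) = 39.4 m north and 132.9 − (127.4) = 5.5 m east.
Residual distance = √(39.4² + 5.5²) = 39.8 m.

40 m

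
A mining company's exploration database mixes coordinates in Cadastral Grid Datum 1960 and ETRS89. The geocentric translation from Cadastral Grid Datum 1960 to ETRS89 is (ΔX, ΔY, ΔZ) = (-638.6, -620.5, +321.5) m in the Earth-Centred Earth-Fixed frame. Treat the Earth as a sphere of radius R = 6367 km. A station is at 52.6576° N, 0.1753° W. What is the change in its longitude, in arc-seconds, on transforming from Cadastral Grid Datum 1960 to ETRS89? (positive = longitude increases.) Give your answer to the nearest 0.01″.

sin φ = 0.795025, cos φ = 0.606577, sin λ = -0.003060, cos λ = 0.999995.
East component: ΔE = −sin λ·ΔX + cos λ·ΔY = −(-0.003060)(-638.6) + (0.999995)(-620.5) = -622.45 m.
1° of latitude spans πR/180 = 111125 m; at latitude φ, 1° of longitude spans that × cos φ = 67405.9 m, so Δλ = -622.45 / 67405.9 × 3600 = -33.244″.

Δλ = -33.24″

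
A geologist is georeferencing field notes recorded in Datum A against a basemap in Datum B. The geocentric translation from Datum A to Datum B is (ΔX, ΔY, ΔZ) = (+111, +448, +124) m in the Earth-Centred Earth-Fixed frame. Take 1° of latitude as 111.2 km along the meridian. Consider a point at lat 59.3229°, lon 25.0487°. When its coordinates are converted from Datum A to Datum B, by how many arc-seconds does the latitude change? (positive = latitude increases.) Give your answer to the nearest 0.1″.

Δφ = -6.0″

sin φ = 0.860056, cos φ = 0.510199, sin λ = 0.423388, cos λ = 0.905948.
North component: ΔN = −sin φ cos λ·ΔX − sin φ sin λ·ΔY + cos φ·ΔZ = −(0.860056)(0.905948)(111) − (0.860056)(0.423388)(448) + (0.510199)(124) = -186.36 m.
1° of latitude spans 111200 m, so Δφ = -186.36 / 111200 × 3600 = -6.033″.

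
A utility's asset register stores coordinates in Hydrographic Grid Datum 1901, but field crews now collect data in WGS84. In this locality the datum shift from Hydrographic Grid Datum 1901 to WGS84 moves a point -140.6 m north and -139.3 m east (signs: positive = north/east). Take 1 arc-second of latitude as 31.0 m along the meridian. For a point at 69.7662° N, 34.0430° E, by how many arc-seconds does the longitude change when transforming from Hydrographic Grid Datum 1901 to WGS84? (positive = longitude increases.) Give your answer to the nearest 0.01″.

Δλ = -12.99″

At latitude 69.7662°, cos φ = 0.345852.
1″ of longitude at this latitude = 31.00 × cos φ = 10.7214 m, so Δλ = -139.3 / 10.7214 = -12.993″.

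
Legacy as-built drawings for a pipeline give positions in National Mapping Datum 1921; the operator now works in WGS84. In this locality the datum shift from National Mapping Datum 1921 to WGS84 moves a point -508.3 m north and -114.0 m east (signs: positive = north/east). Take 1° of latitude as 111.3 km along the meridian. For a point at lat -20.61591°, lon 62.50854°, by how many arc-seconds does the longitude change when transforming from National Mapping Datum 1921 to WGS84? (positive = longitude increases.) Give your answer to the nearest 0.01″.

At latitude -20.61591°, cos φ = 0.935962.
1° of longitude at this latitude = 111.3 × cos φ = 104.17 km, so Δλ = -114.0 / 104172.5 = -0.0010943° = -3.940″.

Δλ = -3.94″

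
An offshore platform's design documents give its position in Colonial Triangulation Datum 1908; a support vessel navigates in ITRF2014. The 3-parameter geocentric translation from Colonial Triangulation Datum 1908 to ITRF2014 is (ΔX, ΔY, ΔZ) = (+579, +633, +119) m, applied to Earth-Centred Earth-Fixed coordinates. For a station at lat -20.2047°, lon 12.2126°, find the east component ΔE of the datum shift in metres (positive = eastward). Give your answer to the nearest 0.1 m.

ΔE = 496.2 m

At φ = -20.2047°, λ = 12.2126°: sin φ = -0.345375, cos φ = 0.938465, sin λ = 0.211540, cos λ = 0.977369.
ΔE = −sin λ·ΔX + cos λ·ΔY = −(0.211540)·(579) + (0.977369)·(633) = 496.19 m.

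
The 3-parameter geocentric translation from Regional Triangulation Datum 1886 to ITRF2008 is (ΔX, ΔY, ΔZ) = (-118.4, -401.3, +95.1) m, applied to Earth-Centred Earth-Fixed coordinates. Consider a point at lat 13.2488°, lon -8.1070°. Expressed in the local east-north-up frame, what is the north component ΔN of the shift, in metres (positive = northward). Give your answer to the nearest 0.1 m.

The local north axis is (−sin φ cos λ, −sin φ sin λ, cos φ), giving ΔN = 26.864 − 12.970 + 92.569 = 106.46 m.

ΔN = 106.5 m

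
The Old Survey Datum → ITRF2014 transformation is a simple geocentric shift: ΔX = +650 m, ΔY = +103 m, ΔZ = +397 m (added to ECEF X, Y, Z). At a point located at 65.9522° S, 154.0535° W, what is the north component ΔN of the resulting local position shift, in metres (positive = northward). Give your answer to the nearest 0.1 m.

The local north axis is (−sin φ cos λ, −sin φ sin λ, cos φ), giving ΔN = -533.752 − 41.154 + 161.777 = -413.13 m.

ΔN = -413.1 m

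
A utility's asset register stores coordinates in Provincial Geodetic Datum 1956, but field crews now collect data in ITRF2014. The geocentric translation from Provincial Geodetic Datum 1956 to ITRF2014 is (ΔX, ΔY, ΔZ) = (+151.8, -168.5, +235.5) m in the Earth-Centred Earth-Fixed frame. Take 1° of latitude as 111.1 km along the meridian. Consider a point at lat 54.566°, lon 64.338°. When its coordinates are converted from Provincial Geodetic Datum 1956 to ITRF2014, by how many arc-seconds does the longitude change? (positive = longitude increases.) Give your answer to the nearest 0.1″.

Δλ = -11.7″

sin φ = 0.814784, cos φ = 0.579765, sin λ = 0.901364, cos λ = 0.433061.
East component: ΔE = −sin λ·ΔX + cos λ·ΔY = −(0.901364)(151.8) + (0.433061)(-168.5) = -209.80 m.
1° of latitude spans 111100 m; at latitude φ, 1° of longitude spans that × cos φ = 64411.9 m, so Δλ = -209.80 / 64411.9 × 3600 = -11.726″.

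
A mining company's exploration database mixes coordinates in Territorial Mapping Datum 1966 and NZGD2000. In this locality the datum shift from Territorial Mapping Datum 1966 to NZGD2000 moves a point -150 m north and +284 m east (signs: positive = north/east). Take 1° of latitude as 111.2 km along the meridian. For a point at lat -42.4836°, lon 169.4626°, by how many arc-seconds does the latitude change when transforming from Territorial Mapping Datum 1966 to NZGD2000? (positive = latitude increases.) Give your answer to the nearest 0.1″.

1° of latitude = 111.2 km, so Δφ = -150.0 / 111200 = -0.0013489° = -4.856″.

Δφ = -4.9″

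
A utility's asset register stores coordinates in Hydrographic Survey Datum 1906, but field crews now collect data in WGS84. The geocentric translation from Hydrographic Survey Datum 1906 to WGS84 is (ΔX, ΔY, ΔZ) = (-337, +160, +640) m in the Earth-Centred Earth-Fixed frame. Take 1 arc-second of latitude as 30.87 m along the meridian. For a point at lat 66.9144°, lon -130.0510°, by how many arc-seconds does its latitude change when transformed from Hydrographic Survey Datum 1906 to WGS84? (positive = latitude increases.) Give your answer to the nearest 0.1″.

sin φ = 0.919920, cos φ = 0.392106, sin λ = -0.765472, cos λ = -0.643469.
North component: ΔN = −sin φ cos λ·ΔX − sin φ sin λ·ΔY + cos φ·ΔZ = −(0.919920)(-0.643469)(-337) − (0.919920)(-0.765472)(160) + (0.392106)(640) = 164.13 m.
1° of latitude spans 3600 × 30.87 = 111132 m, so Δφ = 164.13 / 111132 × 3600 = 5.317″.

Δφ = 5.3″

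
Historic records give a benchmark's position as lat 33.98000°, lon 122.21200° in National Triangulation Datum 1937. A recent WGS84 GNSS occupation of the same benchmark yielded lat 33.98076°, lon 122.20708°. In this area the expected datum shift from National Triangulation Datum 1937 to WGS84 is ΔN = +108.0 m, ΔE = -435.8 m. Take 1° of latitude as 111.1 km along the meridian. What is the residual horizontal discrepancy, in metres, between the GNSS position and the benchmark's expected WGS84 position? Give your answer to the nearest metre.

Observed coordinate differences: Δφ = +0.00076°, Δλ = -0.00492°.
Converting to metres (1° lat = 111100 m, cos φ = 0.829233): observed ΔN = 84.4 m, observed ΔE = -453.3 m.
Subtracting the expected shift leaves a residual of 84.4 − (108.0) = -23.6 m north and -453.3 − (-435.8) = -17.5 m east.
Residual distance = √((-23.6)² + (-17.5)²) = 29.3 m.

29 m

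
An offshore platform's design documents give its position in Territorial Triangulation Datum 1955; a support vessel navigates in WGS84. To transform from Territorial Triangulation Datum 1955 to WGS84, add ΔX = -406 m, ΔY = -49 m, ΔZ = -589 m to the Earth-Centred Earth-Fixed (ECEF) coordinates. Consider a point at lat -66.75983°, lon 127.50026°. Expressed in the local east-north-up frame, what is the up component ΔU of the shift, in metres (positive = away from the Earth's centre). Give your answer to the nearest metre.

The local up (radial) axis is (cos φ cos λ, cos φ sin λ, sin φ), giving ΔU = 97.525 − 15.339 + 541.208 = 623.39 m.

ΔU = 623 m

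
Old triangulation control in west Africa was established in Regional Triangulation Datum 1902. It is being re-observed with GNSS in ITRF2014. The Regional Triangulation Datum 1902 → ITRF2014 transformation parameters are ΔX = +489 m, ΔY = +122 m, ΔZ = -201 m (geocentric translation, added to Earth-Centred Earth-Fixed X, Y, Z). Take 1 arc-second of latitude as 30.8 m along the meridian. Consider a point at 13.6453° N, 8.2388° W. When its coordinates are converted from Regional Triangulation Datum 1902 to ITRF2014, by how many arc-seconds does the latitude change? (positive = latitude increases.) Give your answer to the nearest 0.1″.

Δφ = -9.9″

sin φ = 0.235911, cos φ = 0.971775, sin λ = -0.143299, cos λ = 0.989679.
North component: ΔN = −sin φ cos λ·ΔX − sin φ sin λ·ΔY + cos φ·ΔZ = −(0.235911)(0.989679)(489) − (0.235911)(-0.143299)(122) + (0.971775)(-201) = -305.37 m.
1° of latitude spans 3600 × 30.80 = 110880 m, so Δφ = -305.37 / 110880 × 3600 = -9.915″.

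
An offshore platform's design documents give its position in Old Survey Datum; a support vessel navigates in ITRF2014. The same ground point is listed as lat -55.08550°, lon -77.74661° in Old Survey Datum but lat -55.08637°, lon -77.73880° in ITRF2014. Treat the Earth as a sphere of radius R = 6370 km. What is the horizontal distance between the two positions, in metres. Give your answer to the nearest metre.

506 m

Δφ = -55.08637° − -55.08550° = -0.00087°; Δλ = -77.73880° − -77.74661° = +0.00781°.
1° along a meridian = πR/180 = 111177 m.
ΔN = Δφ × 111177 = -96.7 m; ΔE = Δλ × 111177 × cos(-55.08550°) = +0.00781 × 111177 × 0.572353 = 497.0 m.
Distance = √(ΔE² + ΔN²) = √(497.0² + (-96.7)²) = 506.3 m.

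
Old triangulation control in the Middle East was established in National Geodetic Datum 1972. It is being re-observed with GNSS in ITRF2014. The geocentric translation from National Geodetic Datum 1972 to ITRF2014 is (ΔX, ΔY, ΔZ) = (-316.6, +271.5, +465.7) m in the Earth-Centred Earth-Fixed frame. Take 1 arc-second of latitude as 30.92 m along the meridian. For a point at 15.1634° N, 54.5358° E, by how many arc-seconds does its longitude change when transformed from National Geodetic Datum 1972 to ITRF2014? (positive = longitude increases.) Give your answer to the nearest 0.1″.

sin φ = 0.261573, cos φ = 0.965184, sin λ = 0.814478, cos λ = 0.580194.
East component: ΔE = −sin λ·ΔX + cos λ·ΔY = −(0.814478)(-316.6) + (0.580194)(271.5) = 415.39 m.
1° of latitude spans 3600 × 30.92 = 111312 m; at latitude φ, 1° of longitude spans that × cos φ = 107436.5 m, so Δλ = 415.39 / 107436.5 × 3600 = 13.919″.

Δλ = 13.9″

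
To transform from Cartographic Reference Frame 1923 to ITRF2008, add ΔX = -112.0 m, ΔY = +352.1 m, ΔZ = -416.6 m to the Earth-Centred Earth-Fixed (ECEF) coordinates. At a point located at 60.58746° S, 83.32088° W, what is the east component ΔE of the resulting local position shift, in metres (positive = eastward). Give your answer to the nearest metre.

At φ = -60.58746°, λ = -83.32088°: sin φ = -0.871106, cos φ = 0.491094, sin λ = -0.993213, cos λ = 0.116309.
ΔE = −sin λ·ΔX + cos λ·ΔY = −(-0.993213)·(-112.0) + (0.116309)·(352.1) = -70.29 m.

ΔE = -70 m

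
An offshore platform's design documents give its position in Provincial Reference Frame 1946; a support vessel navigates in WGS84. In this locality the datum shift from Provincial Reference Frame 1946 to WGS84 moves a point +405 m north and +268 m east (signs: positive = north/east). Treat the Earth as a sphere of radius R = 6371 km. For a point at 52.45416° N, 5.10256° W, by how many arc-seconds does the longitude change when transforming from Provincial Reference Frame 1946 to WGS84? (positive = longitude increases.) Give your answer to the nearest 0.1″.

At latitude 52.45416°, cos φ = 0.609396.
One radian of longitude at latitude φ spans R cos φ, so Δλ = ΔE / (R cos φ) = 268.0 / (6371000 × 0.609396) = 6.9028e-05 rad = 14.238″.

Δλ = 14.2″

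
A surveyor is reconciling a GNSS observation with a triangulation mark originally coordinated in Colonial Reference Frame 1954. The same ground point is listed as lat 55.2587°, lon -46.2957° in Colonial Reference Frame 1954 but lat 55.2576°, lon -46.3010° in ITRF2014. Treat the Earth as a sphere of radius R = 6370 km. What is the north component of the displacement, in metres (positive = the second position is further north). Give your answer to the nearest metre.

Δφ = 55.2576° − 55.2587° = -0.0011°; Δλ = -46.3010° − -46.2957° = -0.0053°.
1° along a meridian = πR/180 = 111177 m.
ΔN = Δφ × 111177 = -122.3 m; ΔE = Δλ × 111177 × cos(55.2587°) = -0.0053 × 111177 × 0.569872 = -335.8 m.

ΔN = -122 m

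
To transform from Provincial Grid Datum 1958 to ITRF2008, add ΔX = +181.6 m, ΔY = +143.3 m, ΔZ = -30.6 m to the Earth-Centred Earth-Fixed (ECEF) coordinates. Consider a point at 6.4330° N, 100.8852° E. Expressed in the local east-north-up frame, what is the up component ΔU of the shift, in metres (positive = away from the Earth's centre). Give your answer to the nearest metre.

The local up (radial) axis is (cos φ cos λ, cos φ sin λ, sin φ), giving ΔU = -34.078 + 139.836 − 3.428 = 102.33 m.

ΔU = 102 m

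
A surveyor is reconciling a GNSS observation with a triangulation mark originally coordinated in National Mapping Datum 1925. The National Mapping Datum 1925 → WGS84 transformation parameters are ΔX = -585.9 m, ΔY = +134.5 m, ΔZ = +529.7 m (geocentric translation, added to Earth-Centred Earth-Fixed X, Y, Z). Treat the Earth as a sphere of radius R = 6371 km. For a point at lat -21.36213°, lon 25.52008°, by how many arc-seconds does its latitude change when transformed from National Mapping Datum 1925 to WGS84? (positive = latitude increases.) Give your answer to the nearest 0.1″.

sin φ = -0.364261, cos φ = 0.931297, sin λ = 0.430827, cos λ = 0.902434.
North component: ΔN = −sin φ cos λ·ΔX − sin φ sin λ·ΔY + cos φ·ΔZ = −(-0.364261)(0.902434)(-585.9) − (-0.364261)(0.430827)(134.5) + (0.931297)(529.7) = 321.82 m.
1° of latitude spans πR/180 = 111195 m, so Δφ = 321.82 / 111195 × 3600 = 10.419″.

Δφ = 10.4″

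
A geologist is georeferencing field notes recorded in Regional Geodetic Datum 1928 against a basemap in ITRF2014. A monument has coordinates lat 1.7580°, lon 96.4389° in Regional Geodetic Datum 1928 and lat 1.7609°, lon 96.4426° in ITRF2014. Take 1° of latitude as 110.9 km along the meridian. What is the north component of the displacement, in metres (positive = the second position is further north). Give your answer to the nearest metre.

Δφ = 1.7609° − 1.7580° = +0.0029°; Δλ = 96.4426° − 96.4389° = +0.0037°.
ΔN = Δφ × 110900 = 321.6 m; ΔE = Δλ × 110900 × cos(1.7580°) = +0.0037 × 110900 × 0.999529 = 410.1 m.

ΔN = 322 m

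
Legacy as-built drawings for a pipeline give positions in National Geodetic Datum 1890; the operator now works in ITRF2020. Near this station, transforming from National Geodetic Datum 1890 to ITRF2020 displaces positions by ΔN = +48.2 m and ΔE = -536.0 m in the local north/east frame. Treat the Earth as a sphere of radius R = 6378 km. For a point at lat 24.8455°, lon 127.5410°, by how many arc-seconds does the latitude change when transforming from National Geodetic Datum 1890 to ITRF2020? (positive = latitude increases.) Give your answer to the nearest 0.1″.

Δφ = 1.6″

On a sphere of radius R, 1 rad of latitude = R, so Δφ = ΔN / R = 48.2 / 6378000 = 7.5572e-06 rad = 1.559″.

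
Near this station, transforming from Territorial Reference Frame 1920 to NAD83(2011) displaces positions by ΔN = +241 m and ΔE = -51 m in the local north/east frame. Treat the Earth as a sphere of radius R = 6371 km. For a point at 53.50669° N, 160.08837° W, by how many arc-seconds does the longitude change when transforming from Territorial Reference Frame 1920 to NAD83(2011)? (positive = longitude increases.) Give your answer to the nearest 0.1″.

Δλ = -2.8″

At latitude 53.50669°, cos φ = 0.594729.
One radian of longitude at latitude φ spans R cos φ, so Δλ = ΔE / (R cos φ) = -51.0 / (6371000 × 0.594729) = -1.3460e-05 rad = -2.776″.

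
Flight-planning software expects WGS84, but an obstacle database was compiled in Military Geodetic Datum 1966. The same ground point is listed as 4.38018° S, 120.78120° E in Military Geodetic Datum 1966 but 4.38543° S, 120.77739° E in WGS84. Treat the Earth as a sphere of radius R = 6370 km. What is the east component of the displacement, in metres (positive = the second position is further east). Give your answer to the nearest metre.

Δφ = -4.38543° − -4.38018° = -0.00525°; Δλ = 120.77739° − 120.78120° = -0.00381°.
1° along a meridian = πR/180 = 111177 m.
ΔN = Δφ × 111177 = -583.7 m; ΔE = Δλ × 111177 × cos(-4.38018°) = -0.00381 × 111177 × 0.997079 = -422.3 m.

ΔE = -422 m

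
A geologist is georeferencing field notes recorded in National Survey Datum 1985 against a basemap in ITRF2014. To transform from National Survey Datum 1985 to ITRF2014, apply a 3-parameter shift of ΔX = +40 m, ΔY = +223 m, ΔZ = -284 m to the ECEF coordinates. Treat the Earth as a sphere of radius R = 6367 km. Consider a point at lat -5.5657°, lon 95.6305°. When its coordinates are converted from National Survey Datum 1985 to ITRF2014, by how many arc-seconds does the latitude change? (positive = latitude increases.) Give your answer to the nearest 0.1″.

Δφ = -8.5″

sin φ = -0.096987, cos φ = 0.995286, sin λ = 0.995175, cos λ = -0.098113.
North component: ΔN = −sin φ cos λ·ΔX − sin φ sin λ·ΔY + cos φ·ΔZ = −(-0.096987)(-0.098113)(40) − (-0.096987)(0.995175)(223) + (0.995286)(-284) = -261.52 m.
1° of latitude spans πR/180 = 111125 m, so Δφ = -261.52 / 111125 × 3600 = -8.472″.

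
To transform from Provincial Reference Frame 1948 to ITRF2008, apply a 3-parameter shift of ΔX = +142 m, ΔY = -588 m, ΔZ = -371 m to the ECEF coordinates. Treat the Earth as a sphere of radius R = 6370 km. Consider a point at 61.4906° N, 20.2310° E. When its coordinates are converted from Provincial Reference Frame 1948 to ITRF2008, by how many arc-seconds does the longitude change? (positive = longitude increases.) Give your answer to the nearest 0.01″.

Δλ = -40.76″

sin φ = 0.878739, cos φ = 0.477303, sin λ = 0.345806, cos λ = 0.938306.
East component: ΔE = −sin λ·ΔX + cos λ·ΔY = −(0.345806)(142) + (0.938306)(-588) = -600.83 m.
1° of latitude spans πR/180 = 111177 m; at latitude φ, 1° of longitude spans that × cos φ = 53065.3 m, so Δλ = -600.83 / 53065.3 × 3600 = -40.761″.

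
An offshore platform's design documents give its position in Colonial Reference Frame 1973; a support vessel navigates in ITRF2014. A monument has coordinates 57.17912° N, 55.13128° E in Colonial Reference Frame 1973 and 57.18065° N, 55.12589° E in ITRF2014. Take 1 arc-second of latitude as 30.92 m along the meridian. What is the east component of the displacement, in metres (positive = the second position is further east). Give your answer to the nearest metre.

ΔE = -325 m

Δφ = 57.18065° − 57.17912° = +0.00153°; Δλ = 55.12589° − 55.13128° = -0.00539°.
1° of latitude = 3600 × 30.92 = 111312 m.
ΔN = Δφ × 111312 = 170.3 m; ΔE = Δλ × 111312 × cos(57.17912°) = -0.00539 × 111312 × 0.542014 = -325.2 m.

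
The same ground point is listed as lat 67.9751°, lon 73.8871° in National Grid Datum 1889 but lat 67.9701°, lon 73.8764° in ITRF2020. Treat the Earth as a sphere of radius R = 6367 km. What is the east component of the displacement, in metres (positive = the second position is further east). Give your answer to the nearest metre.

ΔE = -446 m

Δφ = 67.9701° − 67.9751° = -0.0050°; Δλ = 73.8764° − 73.8871° = -0.0107°.
1° along a meridian = πR/180 = 111125 m.
ΔN = Δφ × 111125 = -555.6 m; ΔE = Δλ × 111125 × cos(67.9751°) = -0.0107 × 111125 × 0.375010 = -445.9 m.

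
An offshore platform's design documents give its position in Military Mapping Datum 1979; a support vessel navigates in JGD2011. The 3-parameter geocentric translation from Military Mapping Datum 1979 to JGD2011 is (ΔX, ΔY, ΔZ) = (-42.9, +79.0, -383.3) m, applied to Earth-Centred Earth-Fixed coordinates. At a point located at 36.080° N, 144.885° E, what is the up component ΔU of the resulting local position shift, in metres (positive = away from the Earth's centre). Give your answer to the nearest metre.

The local up (radial) axis is (cos φ cos λ, cos φ sin λ, sin φ), giving ΔU = 28.361 + 36.726 − 225.731 = -160.64 m.

ΔU = -161 m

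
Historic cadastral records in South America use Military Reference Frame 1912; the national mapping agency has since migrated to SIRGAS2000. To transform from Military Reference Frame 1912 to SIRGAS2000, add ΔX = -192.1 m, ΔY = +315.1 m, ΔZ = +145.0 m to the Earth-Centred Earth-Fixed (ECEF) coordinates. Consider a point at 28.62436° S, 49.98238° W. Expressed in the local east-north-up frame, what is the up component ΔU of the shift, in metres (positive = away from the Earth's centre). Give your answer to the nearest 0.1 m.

ΔU = -389.7 m

The local up (radial) axis is (cos φ cos λ, cos φ sin λ, sin φ), giving ΔU = -108.427 − 211.824 − 69.464 = -389.72 m.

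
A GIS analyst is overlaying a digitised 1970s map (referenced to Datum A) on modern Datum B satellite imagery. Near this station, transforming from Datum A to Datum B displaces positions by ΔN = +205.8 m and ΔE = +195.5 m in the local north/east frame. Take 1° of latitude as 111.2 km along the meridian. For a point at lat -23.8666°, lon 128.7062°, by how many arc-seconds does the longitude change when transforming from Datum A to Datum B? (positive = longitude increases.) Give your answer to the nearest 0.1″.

Δλ = 6.9″

At latitude -23.8666°, cos φ = 0.914490.
1° of longitude at this latitude = 111.2 × cos φ = 101.69 km, so Δλ = 195.5 / 101691.3 = 0.0019225° = 6.921″.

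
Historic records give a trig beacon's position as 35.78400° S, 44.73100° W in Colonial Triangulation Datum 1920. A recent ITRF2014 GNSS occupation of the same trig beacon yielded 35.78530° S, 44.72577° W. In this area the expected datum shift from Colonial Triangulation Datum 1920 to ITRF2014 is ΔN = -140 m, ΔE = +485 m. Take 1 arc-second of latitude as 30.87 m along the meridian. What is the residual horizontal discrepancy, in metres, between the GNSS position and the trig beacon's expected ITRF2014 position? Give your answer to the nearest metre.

14 m

Observed coordinate differences: Δφ = -0.00130°, Δλ = +0.00523°.
Converting to metres (1° lat = 111132 m, cos φ = 0.811227): observed ΔN = -144.5 m, observed ΔE = 471.5 m.
Subtracting the expected shift leaves a residual of -144.5 − (-140) = -4.5 m north and 471.5 − (485) = -13.5 m east.
Residual distance = √((-4.5)² + (-13.5)²) = 14.2 m.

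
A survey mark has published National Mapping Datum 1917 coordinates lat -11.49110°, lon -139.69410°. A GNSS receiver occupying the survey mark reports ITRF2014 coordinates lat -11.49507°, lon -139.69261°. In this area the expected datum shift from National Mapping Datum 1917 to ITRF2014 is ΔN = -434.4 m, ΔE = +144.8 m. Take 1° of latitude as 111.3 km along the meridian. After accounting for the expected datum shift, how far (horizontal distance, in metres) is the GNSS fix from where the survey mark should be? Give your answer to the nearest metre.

19 m

Observed coordinate differences: Δφ = -0.00397°, Δλ = +0.00149°.
Converting to metres (1° lat = 111300 m, cos φ = 0.979956): observed ΔN = -441.9 m, observed ΔE = 162.5 m.
Subtracting the expected shift leaves a residual of -441.9 − (-434.4) = -7.5 m north and 162.5 − (144.8) = 17.7 m east.
Residual distance = √((-7.5)² + 17.7²) = 19.2 m.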